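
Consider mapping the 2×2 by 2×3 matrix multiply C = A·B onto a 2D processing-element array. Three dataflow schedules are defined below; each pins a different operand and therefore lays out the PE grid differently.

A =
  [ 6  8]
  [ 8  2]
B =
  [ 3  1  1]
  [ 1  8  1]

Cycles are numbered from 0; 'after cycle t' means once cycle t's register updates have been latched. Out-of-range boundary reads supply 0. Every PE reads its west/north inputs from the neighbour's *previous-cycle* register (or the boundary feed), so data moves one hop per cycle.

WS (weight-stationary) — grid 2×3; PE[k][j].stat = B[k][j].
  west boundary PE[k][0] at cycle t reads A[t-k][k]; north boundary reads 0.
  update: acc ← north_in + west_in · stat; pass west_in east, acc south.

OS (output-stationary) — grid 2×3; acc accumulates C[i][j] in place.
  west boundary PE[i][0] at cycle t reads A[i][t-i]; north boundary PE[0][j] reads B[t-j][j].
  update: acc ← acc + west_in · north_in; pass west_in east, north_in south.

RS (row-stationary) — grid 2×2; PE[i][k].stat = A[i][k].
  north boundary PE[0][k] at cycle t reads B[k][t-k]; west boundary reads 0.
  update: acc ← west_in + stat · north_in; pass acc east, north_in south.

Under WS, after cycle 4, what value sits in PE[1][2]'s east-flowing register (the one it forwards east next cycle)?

WS (2×3). Following PE[1][2] plus its west/north inputs:
  @0  [0,2]  acc 0  |  →0  ↓0
  @0  [1,1]  acc 0  |  →0  ↓0
  @0  [1,2]  acc 0  |  →0  ↓0
  @1  [0,2]  acc 0  |  →0  ↓0
  @1  [1,1]  acc 0  |  →0  ↓0
  @1  [1,2]  acc 0  |  →0  ↓0
  @2  [0,2]  acc 6  |  →6  ↓6
  @2  [1,1]  acc 70  |  →8  ↓70
  @2  [1,2]  acc 0  |  →0  ↓0
  @3  [0,2]  acc 8  |  →8  ↓8
  @3  [1,1]  acc 24  |  →2  ↓24
  @3  [1,2]  acc 14  |  →8  ↓14
  @4  [0,2]  acc 0  |  →0  ↓0
  @4  [1,1]  acc 0  |  →0  ↓0
  @4  [1,2]  acc 10  |  →2  ↓10

register = 2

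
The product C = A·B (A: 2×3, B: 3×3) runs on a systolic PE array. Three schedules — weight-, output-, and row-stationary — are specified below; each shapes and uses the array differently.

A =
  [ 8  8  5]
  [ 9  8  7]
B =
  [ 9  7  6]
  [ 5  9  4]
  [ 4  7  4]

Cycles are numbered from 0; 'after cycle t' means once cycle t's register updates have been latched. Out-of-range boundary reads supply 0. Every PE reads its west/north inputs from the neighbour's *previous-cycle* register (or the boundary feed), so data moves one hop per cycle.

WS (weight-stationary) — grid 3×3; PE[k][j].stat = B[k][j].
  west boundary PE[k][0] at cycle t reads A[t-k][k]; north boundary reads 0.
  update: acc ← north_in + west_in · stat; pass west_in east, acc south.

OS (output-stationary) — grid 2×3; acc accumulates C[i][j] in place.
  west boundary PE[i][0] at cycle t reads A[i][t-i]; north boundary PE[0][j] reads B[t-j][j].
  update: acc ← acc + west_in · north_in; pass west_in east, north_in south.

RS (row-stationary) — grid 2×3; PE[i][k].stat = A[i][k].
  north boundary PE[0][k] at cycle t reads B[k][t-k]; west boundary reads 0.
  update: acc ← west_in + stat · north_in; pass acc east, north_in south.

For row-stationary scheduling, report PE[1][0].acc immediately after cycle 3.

PE[1][0].acc = 54

RS (2×3). Following PE[1][0] plus its west/north inputs:
  after 0 — PE[0][0] acc=72, pass-E 72, pass-S 9
  after 0 — PE[1][0] acc=0, pass-E 0, pass-S 0
  after 1 — PE[0][0] acc=56, pass-E 56, pass-S 7
  after 1 — PE[1][0] acc=81, pass-E 81, pass-S 9
  after 2 — PE[0][0] acc=48, pass-E 48, pass-S 6
  after 2 — PE[1][0] acc=63, pass-E 63, pass-S 7
  after 3 — PE[0][0] acc=0, pass-E 0, pass-S 0
  after 3 — PE[1][0] acc=54, pass-E 54, pass-S 6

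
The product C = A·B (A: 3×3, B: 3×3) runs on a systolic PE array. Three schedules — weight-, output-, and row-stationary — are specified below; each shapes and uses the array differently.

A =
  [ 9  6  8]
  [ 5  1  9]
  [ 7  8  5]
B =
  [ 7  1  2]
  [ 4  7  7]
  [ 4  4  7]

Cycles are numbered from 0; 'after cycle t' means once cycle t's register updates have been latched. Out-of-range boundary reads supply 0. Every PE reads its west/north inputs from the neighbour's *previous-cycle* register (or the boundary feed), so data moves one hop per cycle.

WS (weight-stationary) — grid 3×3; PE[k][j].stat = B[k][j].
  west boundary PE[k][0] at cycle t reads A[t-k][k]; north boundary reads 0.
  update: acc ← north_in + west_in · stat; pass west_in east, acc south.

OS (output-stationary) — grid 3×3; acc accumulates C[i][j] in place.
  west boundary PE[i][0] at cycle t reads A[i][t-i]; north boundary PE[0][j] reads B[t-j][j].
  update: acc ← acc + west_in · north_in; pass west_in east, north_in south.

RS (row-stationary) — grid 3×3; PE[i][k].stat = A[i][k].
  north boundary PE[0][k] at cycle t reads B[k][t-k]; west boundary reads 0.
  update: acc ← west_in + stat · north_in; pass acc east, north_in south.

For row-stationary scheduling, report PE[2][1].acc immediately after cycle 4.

Tracing RS — 3×3 array, target PE[2][1]:
  cycle 0: PE[1][1] → acc 0, east 0, south 0
  cycle 0: PE[2][0] → acc 0, east 0, south 0
  cycle 0: PE[2][1] → acc 0, east 0, south 0
  cycle 1: PE[1][1] → acc 0, east 0, south 0
  cycle 1: PE[2][0] → acc 0, east 0, south 0
  cycle 1: PE[2][1] → acc 0, east 0, south 0
  cycle 2: PE[1][1] → acc 39, east 39, south 4
  cycle 2: PE[2][0] → acc 49, east 49, south 7
  cycle 2: PE[2][1] → acc 0, east 0, south 0
  cycle 3: PE[1][1] → acc 12, east 12, south 7
  cycle 3: PE[2][0] → acc 7, east 7, south 1
  cycle 3: PE[2][1] → acc 81, east 81, south 4
  cycle 4: PE[1][1] → acc 17, east 17, south 7
  cycle 4: PE[2][0] → acc 14, east 14, south 2
  cycle 4: PE[2][1] → acc 63, east 63, south 7

PE[2][1].acc = 63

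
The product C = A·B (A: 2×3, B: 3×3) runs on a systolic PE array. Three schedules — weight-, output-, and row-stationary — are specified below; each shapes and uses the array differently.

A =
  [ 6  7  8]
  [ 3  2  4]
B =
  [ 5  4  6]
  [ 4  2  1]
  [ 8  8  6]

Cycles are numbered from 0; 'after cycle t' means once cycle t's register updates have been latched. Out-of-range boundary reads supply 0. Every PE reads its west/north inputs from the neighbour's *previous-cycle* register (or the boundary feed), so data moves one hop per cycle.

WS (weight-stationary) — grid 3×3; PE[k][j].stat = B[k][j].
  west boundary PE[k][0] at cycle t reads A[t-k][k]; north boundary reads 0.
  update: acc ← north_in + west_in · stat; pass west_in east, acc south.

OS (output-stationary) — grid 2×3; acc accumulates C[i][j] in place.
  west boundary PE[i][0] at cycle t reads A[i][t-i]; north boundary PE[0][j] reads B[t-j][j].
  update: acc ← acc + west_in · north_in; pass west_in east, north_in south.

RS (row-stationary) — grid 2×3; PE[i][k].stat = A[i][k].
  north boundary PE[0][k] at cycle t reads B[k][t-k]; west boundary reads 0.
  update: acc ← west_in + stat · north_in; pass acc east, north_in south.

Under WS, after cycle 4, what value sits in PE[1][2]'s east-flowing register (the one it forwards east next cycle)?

register = 2

WS 3×3: PE[1][2] cycle-by-cycle (with neighbour feeds):
  after 0 — PE[0][2] acc=0, pass-E 0, pass-S 0
  after 0 — PE[1][1] acc=0, pass-E 0, pass-S 0
  after 0 — PE[1][2] acc=0, pass-E 0, pass-S 0
  after 1 — PE[0][2] acc=0, pass-E 0, pass-S 0
  after 1 — PE[1][1] acc=0, pass-E 0, pass-S 0
  after 1 — PE[1][2] acc=0, pass-E 0, pass-S 0
  after 2 — PE[0][2] acc=36, pass-E 6, pass-S 36
  after 2 — PE[1][1] acc=38, pass-E 7, pass-S 38
  after 2 — PE[1][2] acc=0, pass-E 0, pass-S 0
  after 3 — PE[0][2] acc=18, pass-E 3, pass-S 18
  after 3 — PE[1][1] acc=16, pass-E 2, pass-S 16
  after 3 — PE[1][2] acc=43, pass-E 7, pass-S 43
  after 4 — PE[0][2] acc=0, pass-E 0, pass-S 0
  after 4 — PE[1][1] acc=0, pass-E 0, pass-S 0
  after 4 — PE[1][2] acc=20, pass-E 2, pass-S 20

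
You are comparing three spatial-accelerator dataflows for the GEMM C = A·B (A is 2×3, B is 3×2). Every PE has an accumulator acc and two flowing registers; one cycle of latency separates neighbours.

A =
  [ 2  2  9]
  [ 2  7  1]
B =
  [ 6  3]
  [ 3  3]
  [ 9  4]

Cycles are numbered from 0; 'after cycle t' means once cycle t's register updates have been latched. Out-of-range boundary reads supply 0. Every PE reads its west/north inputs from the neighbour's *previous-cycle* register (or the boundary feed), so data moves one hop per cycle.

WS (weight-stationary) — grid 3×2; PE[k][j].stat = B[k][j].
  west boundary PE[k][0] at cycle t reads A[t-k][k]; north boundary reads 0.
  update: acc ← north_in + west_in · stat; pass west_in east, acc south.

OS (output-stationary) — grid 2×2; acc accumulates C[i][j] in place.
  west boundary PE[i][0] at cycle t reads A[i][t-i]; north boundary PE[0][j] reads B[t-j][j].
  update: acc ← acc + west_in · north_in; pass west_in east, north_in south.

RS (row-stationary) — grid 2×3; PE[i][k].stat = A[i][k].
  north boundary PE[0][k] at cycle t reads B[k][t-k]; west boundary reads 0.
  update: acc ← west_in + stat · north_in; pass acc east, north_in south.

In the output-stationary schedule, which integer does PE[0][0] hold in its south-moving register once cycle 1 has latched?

OS (2×2). Following PE[0][0] plus its west/north inputs:
  @0  [0,0]  acc 12  |  →2  ↓6
  @1  [0,0]  acc 18  |  →2  ↓3

register = 3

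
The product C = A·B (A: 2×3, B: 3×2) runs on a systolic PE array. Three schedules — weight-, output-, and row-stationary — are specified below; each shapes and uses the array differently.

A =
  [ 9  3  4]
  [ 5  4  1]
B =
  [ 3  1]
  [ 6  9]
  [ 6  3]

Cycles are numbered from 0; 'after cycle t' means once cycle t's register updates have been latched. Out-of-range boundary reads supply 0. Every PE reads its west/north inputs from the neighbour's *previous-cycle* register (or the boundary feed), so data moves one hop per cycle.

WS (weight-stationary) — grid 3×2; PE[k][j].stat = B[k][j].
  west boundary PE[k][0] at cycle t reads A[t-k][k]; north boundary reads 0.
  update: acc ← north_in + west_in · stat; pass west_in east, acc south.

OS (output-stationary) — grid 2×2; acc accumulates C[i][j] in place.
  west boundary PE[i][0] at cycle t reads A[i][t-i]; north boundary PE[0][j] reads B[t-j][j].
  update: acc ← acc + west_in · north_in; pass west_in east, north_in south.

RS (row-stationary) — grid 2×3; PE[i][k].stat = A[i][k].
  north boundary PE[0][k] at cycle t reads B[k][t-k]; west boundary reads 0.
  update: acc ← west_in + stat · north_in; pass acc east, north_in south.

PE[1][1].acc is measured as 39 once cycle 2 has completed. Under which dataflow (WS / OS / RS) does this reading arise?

dataflow = RS

Under WS (3×2), PE[1][1]:
  @0  [1,1]  acc 0  |  →0  ↓0
  @1  [1,1]  acc 0  |  →0  ↓0
  @2  [1,1]  acc 36  |  →3  ↓36
Under OS (2×2), PE[1][1]:
  @0  [1,1]  acc 0  |  →0  ↓0
  @1  [1,1]  acc 0  |  →0  ↓0
  @2  [1,1]  acc 5  |  →5  ↓1
Under RS (2×3), PE[1][1]:
  @0  [1,1]  acc 0  |  →0  ↓0
  @1  [1,1]  acc 0  |  →0  ↓0
  @2  [1,1]  acc 39  |  →39  ↓6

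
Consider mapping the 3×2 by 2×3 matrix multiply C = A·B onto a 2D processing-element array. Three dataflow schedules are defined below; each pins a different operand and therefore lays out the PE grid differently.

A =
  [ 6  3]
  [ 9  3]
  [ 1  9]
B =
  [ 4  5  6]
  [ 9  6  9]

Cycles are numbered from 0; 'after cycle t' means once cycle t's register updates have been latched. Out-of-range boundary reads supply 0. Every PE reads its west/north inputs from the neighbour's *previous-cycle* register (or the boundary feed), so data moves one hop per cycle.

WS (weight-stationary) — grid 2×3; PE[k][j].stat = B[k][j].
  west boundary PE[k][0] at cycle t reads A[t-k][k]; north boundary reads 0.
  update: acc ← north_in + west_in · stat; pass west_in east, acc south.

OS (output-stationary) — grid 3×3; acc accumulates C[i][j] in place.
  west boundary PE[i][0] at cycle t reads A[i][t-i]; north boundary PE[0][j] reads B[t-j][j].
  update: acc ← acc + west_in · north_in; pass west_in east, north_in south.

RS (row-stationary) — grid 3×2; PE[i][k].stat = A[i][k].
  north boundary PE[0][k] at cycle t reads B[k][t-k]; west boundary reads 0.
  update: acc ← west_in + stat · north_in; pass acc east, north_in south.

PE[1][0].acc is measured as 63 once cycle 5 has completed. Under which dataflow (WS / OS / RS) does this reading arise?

dataflow = OS

Under WS (2×3), PE[1][0]:
  t=0 PE[1][0]: acc=0 h=0 v=0
  t=1 PE[1][0]: acc=51 h=3 v=51
  t=2 PE[1][0]: acc=63 h=3 v=63
  t=3 PE[1][0]: acc=85 h=9 v=85
  t=4 PE[1][0]: acc=0 h=0 v=0
  t=5 PE[1][0]: acc=0 h=0 v=0
Under OS (3×3), PE[1][0]:
  t=0 PE[1][0]: acc=0 h=0 v=0
  t=1 PE[1][0]: acc=36 h=9 v=4
  t=2 PE[1][0]: acc=63 h=3 v=9
  t=3 PE[1][0]: acc=63 h=0 v=0
  t=4 PE[1][0]: acc=63 h=0 v=0
  t=5 PE[1][0]: acc=63 h=0 v=0
Under RS (3×2), PE[1][0]:
  t=0 PE[1][0]: acc=0 h=0 v=0
  t=1 PE[1][0]: acc=36 h=36 v=4
  t=2 PE[1][0]: acc=45 h=45 v=5
  t=3 PE[1][0]: acc=54 h=54 v=6
  t=4 PE[1][0]: acc=0 h=0 v=0
  t=5 PE[1][0]: acc=0 h=0 v=0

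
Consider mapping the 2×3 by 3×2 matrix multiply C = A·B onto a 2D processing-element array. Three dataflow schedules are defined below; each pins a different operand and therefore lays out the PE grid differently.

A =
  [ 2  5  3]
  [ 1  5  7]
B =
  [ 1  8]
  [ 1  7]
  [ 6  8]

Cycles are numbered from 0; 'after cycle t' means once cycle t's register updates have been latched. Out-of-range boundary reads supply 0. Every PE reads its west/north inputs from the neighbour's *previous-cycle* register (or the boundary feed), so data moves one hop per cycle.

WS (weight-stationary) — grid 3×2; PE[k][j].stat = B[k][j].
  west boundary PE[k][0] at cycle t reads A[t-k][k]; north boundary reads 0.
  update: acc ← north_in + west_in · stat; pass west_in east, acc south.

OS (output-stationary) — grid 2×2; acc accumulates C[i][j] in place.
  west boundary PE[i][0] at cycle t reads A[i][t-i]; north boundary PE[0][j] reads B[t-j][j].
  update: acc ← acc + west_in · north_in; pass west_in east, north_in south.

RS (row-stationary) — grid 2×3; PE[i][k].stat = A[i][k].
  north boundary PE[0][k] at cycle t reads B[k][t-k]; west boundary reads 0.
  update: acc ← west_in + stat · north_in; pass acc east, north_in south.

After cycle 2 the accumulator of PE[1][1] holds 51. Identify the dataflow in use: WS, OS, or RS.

Under WS (3×2), PE[1][1]:
  step 0 · PE1,1: acc=0; fwd→0 fwd↓0
  step 1 · PE1,1: acc=0; fwd→0 fwd↓0
  step 2 · PE1,1: acc=51; fwd→5 fwd↓51
Under OS (2×2), PE[1][1]:
  step 0 · PE1,1: acc=0; fwd→0 fwd↓0
  step 1 · PE1,1: acc=0; fwd→0 fwd↓0
  step 2 · PE1,1: acc=8; fwd→1 fwd↓8
Under RS (2×3), PE[1][1]:
  step 0 · PE1,1: acc=0; fwd→0 fwd↓0
  step 1 · PE1,1: acc=0; fwd→0 fwd↓0
  step 2 · PE1,1: acc=6; fwd→6 fwd↓1

dataflow = WS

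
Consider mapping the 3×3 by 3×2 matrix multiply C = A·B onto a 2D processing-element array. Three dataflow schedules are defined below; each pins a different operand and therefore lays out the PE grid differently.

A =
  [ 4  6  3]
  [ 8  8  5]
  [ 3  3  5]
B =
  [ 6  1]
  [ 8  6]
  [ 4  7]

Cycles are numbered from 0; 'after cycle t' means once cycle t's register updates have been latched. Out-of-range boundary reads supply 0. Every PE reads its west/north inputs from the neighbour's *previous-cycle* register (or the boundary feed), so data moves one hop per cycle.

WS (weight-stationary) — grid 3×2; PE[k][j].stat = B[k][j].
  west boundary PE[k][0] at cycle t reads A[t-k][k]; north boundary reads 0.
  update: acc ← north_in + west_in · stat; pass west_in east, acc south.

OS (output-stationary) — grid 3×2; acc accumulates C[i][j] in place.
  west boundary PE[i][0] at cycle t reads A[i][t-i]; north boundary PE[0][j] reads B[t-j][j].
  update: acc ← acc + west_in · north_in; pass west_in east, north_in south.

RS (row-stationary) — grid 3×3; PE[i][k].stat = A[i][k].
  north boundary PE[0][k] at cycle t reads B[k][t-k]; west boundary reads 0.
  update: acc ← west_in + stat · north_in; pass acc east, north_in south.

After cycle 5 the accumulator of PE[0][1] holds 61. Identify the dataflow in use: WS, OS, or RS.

— WS: 3×2; PE[0][1] trace:
  c0 r0c1: 0 / 0 / 0
  c1 r0c1: 4 / 4 / 4
  c2 r0c1: 8 / 8 / 8
  c3 r0c1: 3 / 3 / 3
  c4 r0c1: 0 / 0 / 0
  c5 r0c1: 0 / 0 / 0
— OS: 3×2; PE[0][1] trace:
  c0 r0c1: 0 / 0 / 0
  c1 r0c1: 4 / 4 / 1
  c2 r0c1: 40 / 6 / 6
  c3 r0c1: 61 / 3 / 7
  c4 r0c1: 61 / 0 / 0
  c5 r0c1: 61 / 0 / 0
— RS: 3×3; PE[0][1] trace:
  c0 r0c1: 0 / 0 / 0
  c1 r0c1: 72 / 72 / 8
  c2 r0c1: 40 / 40 / 6
  c3 r0c1: 0 / 0 / 0
  c4 r0c1: 0 / 0 / 0
  c5 r0c1: 0 / 0 / 0

dataflow = OS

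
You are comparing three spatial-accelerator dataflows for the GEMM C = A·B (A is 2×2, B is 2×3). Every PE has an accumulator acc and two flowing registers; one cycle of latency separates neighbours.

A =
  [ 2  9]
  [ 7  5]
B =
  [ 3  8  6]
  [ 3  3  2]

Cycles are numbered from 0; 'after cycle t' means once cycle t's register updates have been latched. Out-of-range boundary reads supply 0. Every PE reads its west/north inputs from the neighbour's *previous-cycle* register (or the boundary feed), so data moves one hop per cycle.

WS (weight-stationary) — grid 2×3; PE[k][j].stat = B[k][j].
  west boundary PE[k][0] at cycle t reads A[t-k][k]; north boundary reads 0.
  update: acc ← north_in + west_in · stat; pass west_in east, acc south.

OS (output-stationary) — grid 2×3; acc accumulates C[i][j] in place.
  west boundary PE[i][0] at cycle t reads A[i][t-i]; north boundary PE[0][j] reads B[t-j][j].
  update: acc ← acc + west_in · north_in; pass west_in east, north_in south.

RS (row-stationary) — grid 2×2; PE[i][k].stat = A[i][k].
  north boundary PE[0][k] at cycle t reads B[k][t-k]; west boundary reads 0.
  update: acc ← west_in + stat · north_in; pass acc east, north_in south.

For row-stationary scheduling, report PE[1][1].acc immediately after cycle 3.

PE[1][1].acc = 71

Tracing RS — 2×2 array, target PE[1][1]:
  cycle 0: PE[0][1] → acc 0, east 0, south 0
  cycle 0: PE[1][0] → acc 0, east 0, south 0
  cycle 0: PE[1][1] → acc 0, east 0, south 0
  cycle 1: PE[0][1] → acc 33, east 33, south 3
  cycle 1: PE[1][0] → acc 21, east 21, south 3
  cycle 1: PE[1][1] → acc 0, east 0, south 0
  cycle 2: PE[0][1] → acc 43, east 43, south 3
  cycle 2: PE[1][0] → acc 56, east 56, south 8
  cycle 2: PE[1][1] → acc 36, east 36, south 3
  cycle 3: PE[0][1] → acc 30, east 30, south 2
  cycle 3: PE[1][0] → acc 42, east 42, south 6
  cycle 3: PE[1][1] → acc 71, east 71, south 3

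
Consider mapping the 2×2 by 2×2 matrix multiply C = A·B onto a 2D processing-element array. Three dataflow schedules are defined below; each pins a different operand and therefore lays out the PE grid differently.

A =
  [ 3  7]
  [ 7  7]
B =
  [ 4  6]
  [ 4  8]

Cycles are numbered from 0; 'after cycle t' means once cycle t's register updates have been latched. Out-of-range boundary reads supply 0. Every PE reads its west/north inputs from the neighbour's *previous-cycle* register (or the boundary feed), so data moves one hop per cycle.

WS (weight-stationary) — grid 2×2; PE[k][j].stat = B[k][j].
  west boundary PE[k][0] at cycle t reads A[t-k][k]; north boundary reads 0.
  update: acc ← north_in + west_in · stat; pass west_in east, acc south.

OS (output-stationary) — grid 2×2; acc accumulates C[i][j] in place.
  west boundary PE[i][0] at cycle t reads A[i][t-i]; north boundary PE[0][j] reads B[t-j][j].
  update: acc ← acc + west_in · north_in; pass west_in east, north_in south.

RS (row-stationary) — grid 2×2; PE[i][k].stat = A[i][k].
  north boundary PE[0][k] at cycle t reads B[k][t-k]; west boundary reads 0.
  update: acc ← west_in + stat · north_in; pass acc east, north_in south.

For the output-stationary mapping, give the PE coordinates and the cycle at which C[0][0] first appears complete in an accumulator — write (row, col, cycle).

OS — PE[0][0] is where C[0][0] collects:
  after 0 — PE[0][0] acc=12, pass-E 3, pass-S 4
  after 1 — PE[0][0] acc=40, pass-E 7, pass-S 4

(row, col, cycle) = (0, 0, 1)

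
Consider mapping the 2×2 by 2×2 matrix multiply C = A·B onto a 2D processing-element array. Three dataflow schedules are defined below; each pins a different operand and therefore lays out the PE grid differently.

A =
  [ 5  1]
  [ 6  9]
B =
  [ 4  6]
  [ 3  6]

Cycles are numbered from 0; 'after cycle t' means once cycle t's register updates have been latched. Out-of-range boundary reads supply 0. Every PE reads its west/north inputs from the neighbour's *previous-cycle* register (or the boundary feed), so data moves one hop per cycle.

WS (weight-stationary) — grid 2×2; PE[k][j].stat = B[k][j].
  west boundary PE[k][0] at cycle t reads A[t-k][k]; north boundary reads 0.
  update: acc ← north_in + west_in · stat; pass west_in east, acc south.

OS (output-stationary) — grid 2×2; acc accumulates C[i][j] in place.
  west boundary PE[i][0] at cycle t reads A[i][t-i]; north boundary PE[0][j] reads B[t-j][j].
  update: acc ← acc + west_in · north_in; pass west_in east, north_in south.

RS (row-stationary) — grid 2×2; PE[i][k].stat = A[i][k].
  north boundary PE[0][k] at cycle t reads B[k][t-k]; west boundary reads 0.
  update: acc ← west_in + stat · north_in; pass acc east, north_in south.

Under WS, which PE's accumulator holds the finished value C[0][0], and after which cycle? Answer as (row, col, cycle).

WS: C[0][0] accumulates in PE[1][0]:
  c0 r1c0: 0 / 0 / 0
  c1 r1c0: 23 / 1 / 23

(row, col, cycle) = (1, 0, 1)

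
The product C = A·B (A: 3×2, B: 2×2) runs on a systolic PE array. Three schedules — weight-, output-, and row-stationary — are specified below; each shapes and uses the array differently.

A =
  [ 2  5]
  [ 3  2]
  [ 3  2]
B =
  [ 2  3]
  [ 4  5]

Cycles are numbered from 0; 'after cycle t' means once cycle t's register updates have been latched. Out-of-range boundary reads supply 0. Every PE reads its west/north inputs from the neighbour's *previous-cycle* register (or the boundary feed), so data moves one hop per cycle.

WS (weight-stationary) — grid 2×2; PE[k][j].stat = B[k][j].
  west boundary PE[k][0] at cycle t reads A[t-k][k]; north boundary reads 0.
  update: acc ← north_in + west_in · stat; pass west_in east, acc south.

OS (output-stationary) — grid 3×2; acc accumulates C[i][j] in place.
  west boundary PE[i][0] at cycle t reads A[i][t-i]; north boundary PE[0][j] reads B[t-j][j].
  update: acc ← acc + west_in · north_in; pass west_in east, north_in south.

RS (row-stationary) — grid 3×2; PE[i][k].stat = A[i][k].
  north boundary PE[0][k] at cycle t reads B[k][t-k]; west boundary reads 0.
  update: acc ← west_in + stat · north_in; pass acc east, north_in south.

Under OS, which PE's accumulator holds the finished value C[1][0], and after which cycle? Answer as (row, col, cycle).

OS: C[1][0] accumulates in PE[1][0]:
  t=0 PE[1][0]: acc=0 h=0 v=0
  t=1 PE[1][0]: acc=6 h=3 v=2
  t=2 PE[1][0]: acc=14 h=2 v=4

(row, col, cycle) = (1, 0, 2)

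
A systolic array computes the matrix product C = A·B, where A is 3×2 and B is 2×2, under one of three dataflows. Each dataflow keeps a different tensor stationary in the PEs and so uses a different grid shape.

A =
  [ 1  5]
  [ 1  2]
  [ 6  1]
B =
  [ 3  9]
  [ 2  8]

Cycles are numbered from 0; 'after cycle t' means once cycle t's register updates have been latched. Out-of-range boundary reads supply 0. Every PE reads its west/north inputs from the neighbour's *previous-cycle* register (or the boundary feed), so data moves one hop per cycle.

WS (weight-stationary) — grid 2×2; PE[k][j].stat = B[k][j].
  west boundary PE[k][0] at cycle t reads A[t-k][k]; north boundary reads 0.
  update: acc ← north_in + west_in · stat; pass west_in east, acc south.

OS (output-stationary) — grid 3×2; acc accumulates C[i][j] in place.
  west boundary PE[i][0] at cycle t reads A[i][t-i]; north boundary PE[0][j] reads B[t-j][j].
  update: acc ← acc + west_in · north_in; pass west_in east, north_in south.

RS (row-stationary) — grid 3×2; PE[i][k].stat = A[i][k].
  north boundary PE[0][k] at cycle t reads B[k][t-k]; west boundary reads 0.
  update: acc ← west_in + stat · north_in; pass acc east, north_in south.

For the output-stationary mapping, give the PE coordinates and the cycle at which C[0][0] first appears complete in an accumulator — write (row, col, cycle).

(row, col, cycle) = (0, 0, 1)

Under OS, C[0][0] lands at PE[0][0]:
  after 0 — PE[0][0] acc=3, pass-E 1, pass-S 3
  after 1 — PE[0][0] acc=13, pass-E 5, pass-S 2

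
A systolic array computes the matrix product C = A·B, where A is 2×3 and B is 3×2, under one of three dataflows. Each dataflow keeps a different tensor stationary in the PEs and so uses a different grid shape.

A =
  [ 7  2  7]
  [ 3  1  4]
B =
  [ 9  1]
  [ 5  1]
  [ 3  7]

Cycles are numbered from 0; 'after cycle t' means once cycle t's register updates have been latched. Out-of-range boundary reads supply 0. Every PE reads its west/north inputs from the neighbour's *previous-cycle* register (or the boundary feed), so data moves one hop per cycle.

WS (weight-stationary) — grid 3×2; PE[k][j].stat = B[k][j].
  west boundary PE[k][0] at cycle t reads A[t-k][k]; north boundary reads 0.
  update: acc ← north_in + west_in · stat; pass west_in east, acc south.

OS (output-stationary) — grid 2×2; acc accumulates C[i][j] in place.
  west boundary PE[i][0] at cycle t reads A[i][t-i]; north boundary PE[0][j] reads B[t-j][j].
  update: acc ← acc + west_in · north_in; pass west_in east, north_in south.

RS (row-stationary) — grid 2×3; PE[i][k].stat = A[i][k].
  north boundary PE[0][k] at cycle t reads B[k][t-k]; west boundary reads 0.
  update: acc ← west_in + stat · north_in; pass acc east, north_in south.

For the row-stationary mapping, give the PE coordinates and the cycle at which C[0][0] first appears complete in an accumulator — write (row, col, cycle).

(row, col, cycle) = (0, 2, 2)

RS: C[0][0] accumulates in PE[0][2]:
  c0 r0c2: 0 / 0 / 0
  c1 r0c2: 0 / 0 / 0
  c2 r0c2: 94 / 94 / 3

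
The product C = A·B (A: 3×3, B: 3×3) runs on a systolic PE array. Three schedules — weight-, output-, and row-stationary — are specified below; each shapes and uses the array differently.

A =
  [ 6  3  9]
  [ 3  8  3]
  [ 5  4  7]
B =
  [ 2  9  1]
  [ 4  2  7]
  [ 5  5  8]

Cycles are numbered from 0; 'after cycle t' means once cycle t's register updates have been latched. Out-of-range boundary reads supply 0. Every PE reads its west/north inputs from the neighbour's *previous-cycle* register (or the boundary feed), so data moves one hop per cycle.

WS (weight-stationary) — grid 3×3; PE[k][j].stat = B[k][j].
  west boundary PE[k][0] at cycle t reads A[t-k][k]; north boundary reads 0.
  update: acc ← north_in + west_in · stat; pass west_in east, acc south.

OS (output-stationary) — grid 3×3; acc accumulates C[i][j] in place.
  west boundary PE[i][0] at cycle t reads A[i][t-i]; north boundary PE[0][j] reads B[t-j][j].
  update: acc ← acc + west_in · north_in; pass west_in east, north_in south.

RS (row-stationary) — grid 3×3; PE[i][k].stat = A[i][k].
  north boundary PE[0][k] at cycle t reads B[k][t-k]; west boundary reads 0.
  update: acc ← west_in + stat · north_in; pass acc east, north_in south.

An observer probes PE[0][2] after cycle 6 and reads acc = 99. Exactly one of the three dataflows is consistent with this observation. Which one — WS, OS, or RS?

dataflow = OS

WS (3×3 grid), PE[0][2]:
  cycle 0: PE[0][2] → acc 0, east 0, south 0
  cycle 1: PE[0][2] → acc 0, east 0, south 0
  cycle 2: PE[0][2] → acc 6, east 6, south 6
  cycle 3: PE[0][2] → acc 3, east 3, south 3
  cycle 4: PE[0][2] → acc 5, east 5, south 5
  cycle 5: PE[0][2] → acc 0, east 0, south 0
  cycle 6: PE[0][2] → acc 0, east 0, south 0
OS (3×3 grid), PE[0][2]:
  cycle 0: PE[0][2] → acc 0, east 0, south 0
  cycle 1: PE[0][2] → acc 0, east 0, south 0
  cycle 2: PE[0][2] → acc 6, east 6, south 1
  cycle 3: PE[0][2] → acc 27, east 3, south 7
  cycle 4: PE[0][2] → acc 99, east 9, south 8
  cycle 5: PE[0][2] → acc 99, east 0, south 0
  cycle 6: PE[0][2] → acc 99, east 0, south 0
RS (3×3 grid), PE[0][2]:
  cycle 0: PE[0][2] → acc 0, east 0, south 0
  cycle 1: PE[0][2] → acc 0, east 0, south 0
  cycle 2: PE[0][2] → acc 69, east 69, south 5
  cycle 3: PE[0][2] → acc 105, east 105, south 5
  cycle 4: PE[0][2] → acc 99, east 99, south 8
  cycle 5: PE[0][2] → acc 0, east 0, south 0
  cycle 6: PE[0][2] → acc 0, east 0, south 0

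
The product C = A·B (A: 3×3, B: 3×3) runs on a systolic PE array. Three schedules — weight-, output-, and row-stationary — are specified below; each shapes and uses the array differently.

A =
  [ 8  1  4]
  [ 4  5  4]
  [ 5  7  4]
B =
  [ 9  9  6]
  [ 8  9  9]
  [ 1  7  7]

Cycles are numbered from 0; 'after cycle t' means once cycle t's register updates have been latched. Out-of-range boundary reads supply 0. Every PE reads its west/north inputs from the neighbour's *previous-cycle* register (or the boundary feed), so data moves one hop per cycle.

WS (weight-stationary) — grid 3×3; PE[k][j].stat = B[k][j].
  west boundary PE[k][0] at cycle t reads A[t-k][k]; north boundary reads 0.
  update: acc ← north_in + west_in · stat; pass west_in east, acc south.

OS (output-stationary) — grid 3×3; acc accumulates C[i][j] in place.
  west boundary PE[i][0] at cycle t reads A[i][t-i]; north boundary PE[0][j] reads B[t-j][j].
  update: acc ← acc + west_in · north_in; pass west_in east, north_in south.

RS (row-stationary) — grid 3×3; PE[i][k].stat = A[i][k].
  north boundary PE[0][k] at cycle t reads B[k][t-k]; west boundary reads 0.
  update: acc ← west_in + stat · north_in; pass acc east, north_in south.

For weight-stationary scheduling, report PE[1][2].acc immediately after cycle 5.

WS (3×3). Following PE[1][2] plus its west/north inputs:
  step 0 · PE0,2: acc=0; fwd→0 fwd↓0
  step 0 · PE1,1: acc=0; fwd→0 fwd↓0
  step 0 · PE1,2: acc=0; fwd→0 fwd↓0
  step 1 · PE0,2: acc=0; fwd→0 fwd↓0
  step 1 · PE1,1: acc=0; fwd→0 fwd↓0
  step 1 · PE1,2: acc=0; fwd→0 fwd↓0
  step 2 · PE0,2: acc=48; fwd→8 fwd↓48
  step 2 · PE1,1: acc=81; fwd→1 fwd↓81
  step 2 · PE1,2: acc=0; fwd→0 fwd↓0
  step 3 · PE0,2: acc=24; fwd→4 fwd↓24
  step 3 · PE1,1: acc=81; fwd→5 fwd↓81
  step 3 · PE1,2: acc=57; fwd→1 fwd↓57
  step 4 · PE0,2: acc=30; fwd→5 fwd↓30
  step 4 · PE1,1: acc=108; fwd→7 fwd↓108
  step 4 · PE1,2: acc=69; fwd→5 fwd↓69
  step 5 · PE0,2: acc=0; fwd→0 fwd↓0
  step 5 · PE1,1: acc=0; fwd→0 fwd↓0
  step 5 · PE1,2: acc=93; fwd→7 fwd↓93

PE[1][2].acc = 93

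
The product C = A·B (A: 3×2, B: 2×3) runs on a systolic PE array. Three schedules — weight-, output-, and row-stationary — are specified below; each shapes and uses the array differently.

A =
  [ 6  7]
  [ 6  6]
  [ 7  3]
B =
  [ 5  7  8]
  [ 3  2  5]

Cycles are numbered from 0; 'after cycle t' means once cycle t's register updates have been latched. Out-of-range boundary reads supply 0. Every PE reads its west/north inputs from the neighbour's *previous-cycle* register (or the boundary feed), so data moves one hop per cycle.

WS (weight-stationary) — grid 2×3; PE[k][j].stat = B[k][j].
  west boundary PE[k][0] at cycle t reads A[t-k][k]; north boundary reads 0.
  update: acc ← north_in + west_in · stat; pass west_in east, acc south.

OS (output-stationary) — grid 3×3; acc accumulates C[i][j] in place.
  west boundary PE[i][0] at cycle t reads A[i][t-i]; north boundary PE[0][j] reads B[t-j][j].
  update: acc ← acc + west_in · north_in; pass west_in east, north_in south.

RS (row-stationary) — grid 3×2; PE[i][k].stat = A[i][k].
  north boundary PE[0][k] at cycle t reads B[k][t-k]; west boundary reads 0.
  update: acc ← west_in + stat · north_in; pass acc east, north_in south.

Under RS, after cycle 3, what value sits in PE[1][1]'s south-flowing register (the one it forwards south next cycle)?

register = 2

RS on a 3×2 grid — tracing PE[1][1] and its feeders:
  @0  [0,1]  acc 0  |  →0  ↓0
  @0  [1,0]  acc 0  |  →0  ↓0
  @0  [1,1]  acc 0  |  →0  ↓0
  @1  [0,1]  acc 51  |  →51  ↓3
  @1  [1,0]  acc 30  |  →30  ↓5
  @1  [1,1]  acc 0  |  →0  ↓0
  @2  [0,1]  acc 56  |  →56  ↓2
  @2  [1,0]  acc 42  |  →42  ↓7
  @2  [1,1]  acc 48  |  →48  ↓3
  @3  [0,1]  acc 83  |  →83  ↓5
  @3  [1,0]  acc 48  |  →48  ↓8
  @3  [1,1]  acc 54  |  →54  ↓2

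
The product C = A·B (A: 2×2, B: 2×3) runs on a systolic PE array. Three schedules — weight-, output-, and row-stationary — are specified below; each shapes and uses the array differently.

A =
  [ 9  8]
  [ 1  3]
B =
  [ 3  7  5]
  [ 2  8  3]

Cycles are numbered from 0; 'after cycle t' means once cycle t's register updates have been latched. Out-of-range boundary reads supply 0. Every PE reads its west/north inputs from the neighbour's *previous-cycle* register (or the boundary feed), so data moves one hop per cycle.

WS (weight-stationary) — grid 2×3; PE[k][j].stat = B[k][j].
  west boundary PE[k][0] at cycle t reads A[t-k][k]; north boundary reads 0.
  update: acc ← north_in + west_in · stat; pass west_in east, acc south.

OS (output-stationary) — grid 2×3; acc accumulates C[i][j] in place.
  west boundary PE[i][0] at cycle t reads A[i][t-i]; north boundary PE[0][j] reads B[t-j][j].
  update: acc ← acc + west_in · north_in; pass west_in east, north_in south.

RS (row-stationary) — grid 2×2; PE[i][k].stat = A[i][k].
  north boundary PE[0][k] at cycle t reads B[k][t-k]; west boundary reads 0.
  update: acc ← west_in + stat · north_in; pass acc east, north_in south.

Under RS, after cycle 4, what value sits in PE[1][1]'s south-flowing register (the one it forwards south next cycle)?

register = 3

RS on a 2×2 grid — tracing PE[1][1] and its feeders:
  step 0 · PE0,1: acc=0; fwd→0 fwd↓0
  step 0 · PE1,0: acc=0; fwd→0 fwd↓0
  step 0 · PE1,1: acc=0; fwd→0 fwd↓0
  step 1 · PE0,1: acc=43; fwd→43 fwd↓2
  step 1 · PE1,0: acc=3; fwd→3 fwd↓3
  step 1 · PE1,1: acc=0; fwd→0 fwd↓0
  step 2 · PE0,1: acc=127; fwd→127 fwd↓8
  step 2 · PE1,0: acc=7; fwd→7 fwd↓7
  step 2 · PE1,1: acc=9; fwd→9 fwd↓2
  step 3 · PE0,1: acc=69; fwd→69 fwd↓3
  step 3 · PE1,0: acc=5; fwd→5 fwd↓5
  step 3 · PE1,1: acc=31; fwd→31 fwd↓8
  step 4 · PE0,1: acc=0; fwd→0 fwd↓0
  step 4 · PE1,0: acc=0; fwd→0 fwd↓0
  step 4 · PE1,1: acc=14; fwd→14 fwd↓3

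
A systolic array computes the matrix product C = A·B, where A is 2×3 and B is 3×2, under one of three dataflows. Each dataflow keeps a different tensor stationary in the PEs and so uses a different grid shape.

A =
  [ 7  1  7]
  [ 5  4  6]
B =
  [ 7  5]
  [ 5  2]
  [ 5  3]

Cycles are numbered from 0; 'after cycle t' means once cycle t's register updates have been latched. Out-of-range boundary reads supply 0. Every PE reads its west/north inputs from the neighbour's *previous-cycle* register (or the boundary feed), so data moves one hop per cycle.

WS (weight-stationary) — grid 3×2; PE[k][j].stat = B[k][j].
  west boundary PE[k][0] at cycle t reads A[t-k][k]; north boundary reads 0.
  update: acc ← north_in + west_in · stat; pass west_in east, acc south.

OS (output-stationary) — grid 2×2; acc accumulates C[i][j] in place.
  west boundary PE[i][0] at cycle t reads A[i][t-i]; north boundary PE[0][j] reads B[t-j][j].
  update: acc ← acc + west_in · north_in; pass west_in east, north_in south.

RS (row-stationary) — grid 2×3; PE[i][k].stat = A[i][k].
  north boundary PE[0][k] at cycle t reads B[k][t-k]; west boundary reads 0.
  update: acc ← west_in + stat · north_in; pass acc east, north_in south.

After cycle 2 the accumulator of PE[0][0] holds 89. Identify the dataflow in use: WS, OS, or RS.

dataflow = OS

Under WS (3×2), PE[0][0]:
  0: (0,0).acc=49  regs=<7,49>
  1: (0,0).acc=35  regs=<5,35>
  2: (0,0).acc=0  regs=<0,0>
Under OS (2×2), PE[0][0]:
  0: (0,0).acc=49  regs=<7,7>
  1: (0,0).acc=54  regs=<1,5>
  2: (0,0).acc=89  regs=<7,5>
Under RS (2×3), PE[0][0]:
  0: (0,0).acc=49  regs=<49,7>
  1: (0,0).acc=35  regs=<35,5>
  2: (0,0).acc=0  regs=<0,0>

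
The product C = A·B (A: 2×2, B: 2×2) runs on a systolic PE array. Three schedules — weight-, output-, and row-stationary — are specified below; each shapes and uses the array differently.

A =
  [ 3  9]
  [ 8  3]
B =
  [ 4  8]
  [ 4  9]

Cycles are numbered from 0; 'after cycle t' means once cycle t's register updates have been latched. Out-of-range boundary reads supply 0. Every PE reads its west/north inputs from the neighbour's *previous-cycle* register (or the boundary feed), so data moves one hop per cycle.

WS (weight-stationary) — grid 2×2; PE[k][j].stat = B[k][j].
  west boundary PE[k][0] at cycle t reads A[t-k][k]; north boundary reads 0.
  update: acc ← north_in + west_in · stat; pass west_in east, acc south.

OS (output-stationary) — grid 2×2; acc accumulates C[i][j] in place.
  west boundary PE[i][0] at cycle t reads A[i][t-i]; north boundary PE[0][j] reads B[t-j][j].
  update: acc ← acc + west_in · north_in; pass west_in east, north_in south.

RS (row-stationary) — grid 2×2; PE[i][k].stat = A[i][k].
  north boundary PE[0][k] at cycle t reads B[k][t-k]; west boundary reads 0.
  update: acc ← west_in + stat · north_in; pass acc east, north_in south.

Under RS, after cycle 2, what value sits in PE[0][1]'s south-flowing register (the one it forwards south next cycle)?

register = 9

RS 2×2: PE[0][1] cycle-by-cycle (with neighbour feeds):
  step 0 · PE0,0: acc=12; fwd→12 fwd↓4
  step 0 · PE0,1: acc=0; fwd→0 fwd↓0
  step 1 · PE0,0: acc=24; fwd→24 fwd↓8
  step 1 · PE0,1: acc=48; fwd→48 fwd↓4
  step 2 · PE0,0: acc=0; fwd→0 fwd↓0
  step 2 · PE0,1: acc=105; fwd→105 fwd↓9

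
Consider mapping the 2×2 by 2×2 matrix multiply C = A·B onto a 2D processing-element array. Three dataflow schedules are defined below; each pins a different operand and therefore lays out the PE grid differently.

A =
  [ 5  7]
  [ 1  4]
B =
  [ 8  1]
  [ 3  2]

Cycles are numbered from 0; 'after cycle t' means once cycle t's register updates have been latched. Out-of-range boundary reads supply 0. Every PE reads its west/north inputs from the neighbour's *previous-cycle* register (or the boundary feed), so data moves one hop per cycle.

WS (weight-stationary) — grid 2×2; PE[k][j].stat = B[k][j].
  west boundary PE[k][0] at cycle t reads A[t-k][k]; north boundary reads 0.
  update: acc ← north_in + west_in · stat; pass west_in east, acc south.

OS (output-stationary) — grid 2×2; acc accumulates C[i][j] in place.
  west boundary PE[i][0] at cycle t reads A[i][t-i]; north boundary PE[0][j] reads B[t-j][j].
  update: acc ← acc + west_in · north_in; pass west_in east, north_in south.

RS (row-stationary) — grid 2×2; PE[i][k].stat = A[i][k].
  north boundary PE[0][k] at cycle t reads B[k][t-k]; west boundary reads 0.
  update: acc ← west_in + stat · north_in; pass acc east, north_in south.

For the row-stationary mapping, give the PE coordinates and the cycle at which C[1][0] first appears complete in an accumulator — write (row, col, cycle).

(row, col, cycle) = (1, 1, 2)

Under RS, C[1][0] lands at PE[1][1]:
  t=0 PE[1][1]: acc=0 h=0 v=0
  t=1 PE[1][1]: acc=0 h=0 v=0
  t=2 PE[1][1]: acc=20 h=20 v=3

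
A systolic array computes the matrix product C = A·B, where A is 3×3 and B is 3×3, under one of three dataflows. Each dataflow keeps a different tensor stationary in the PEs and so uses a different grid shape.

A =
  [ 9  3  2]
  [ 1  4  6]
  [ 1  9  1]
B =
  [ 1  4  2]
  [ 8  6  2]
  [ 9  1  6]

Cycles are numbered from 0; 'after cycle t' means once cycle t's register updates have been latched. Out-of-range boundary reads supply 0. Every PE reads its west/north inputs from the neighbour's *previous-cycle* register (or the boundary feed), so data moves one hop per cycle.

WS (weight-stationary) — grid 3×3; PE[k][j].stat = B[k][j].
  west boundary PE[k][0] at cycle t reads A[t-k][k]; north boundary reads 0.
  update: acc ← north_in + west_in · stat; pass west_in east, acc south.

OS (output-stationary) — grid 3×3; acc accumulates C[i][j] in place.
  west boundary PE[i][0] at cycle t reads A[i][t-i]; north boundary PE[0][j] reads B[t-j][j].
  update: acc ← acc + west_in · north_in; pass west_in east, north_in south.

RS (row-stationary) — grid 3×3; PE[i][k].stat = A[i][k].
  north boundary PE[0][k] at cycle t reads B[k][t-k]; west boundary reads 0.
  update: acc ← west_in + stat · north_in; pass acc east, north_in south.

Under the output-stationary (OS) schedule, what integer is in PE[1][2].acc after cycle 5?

OS (3×3). Following PE[1][2] plus its west/north inputs:
  cycle 0: PE[0][2] → acc 0, east 0, south 0
  cycle 0: PE[1][1] → acc 0, east 0, south 0
  cycle 0: PE[1][2] → acc 0, east 0, south 0
  cycle 1: PE[0][2] → acc 0, east 0, south 0
  cycle 1: PE[1][1] → acc 0, east 0, south 0
  cycle 1: PE[1][2] → acc 0, east 0, south 0
  cycle 2: PE[0][2] → acc 18, east 9, south 2
  cycle 2: PE[1][1] → acc 4, east 1, south 4
  cycle 2: PE[1][2] → acc 0, east 0, south 0
  cycle 3: PE[0][2] → acc 24, east 3, south 2
  cycle 3: PE[1][1] → acc 28, east 4, south 6
  cycle 3: PE[1][2] → acc 2, east 1, south 2
  cycle 4: PE[0][2] → acc 36, east 2, south 6
  cycle 4: PE[1][1] → acc 34, east 6, south 1
  cycle 4: PE[1][2] → acc 10, east 4, south 2
  cycle 5: PE[0][2] → acc 36, east 0, south 0
  cycle 5: PE[1][1] → acc 34, east 0, south 0
  cycle 5: PE[1][2] → acc 46, east 6, south 6

PE[1][2].acc = 46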